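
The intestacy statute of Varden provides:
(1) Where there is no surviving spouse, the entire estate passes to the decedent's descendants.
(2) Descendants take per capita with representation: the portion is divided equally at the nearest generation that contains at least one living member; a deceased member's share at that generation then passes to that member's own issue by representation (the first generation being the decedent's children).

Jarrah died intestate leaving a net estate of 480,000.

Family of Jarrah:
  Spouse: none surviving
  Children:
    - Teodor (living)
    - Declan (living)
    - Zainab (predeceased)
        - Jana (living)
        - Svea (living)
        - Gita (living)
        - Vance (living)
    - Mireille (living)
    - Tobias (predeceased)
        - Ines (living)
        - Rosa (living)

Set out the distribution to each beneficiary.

Teodor: 96,000; Declan: 96,000; Jana: 24,000; Svea: 24,000; Gita: 24,000; Vance: 24,000; Mireille: 96,000; Ines: 48,000; Rosa: 48,000

The entire 480,000 passes to the descendants.
That amount (480,000) is divided into 5 shares of 96,000: Teodor, Declan, and Mireille each take 96,000; Zainab's 96,000 share passes to Zainab's issue; Tobias's 96,000 share passes to Tobias's issue.
Zainab's share (96,000) is divided into 4 shares of 24,000: Jana, Svea, Gita, and Vance each take 24,000.
Tobias's share (96,000) is divided into 2 shares of 48,000: Ines and Rosa each take 48,000.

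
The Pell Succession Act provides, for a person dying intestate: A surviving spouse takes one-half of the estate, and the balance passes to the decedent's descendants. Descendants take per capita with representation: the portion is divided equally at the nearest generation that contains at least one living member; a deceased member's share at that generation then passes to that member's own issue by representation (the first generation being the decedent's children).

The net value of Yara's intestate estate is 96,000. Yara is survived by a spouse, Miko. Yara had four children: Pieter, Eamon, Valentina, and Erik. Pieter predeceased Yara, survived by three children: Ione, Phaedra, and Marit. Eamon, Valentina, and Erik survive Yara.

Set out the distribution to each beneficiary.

Miko takes one-half of 96,000 = 48,000. The remaining 48,000 passes to the descendants.
The descendants' portion (48,000) is divided into 4 shares of 12,000: Eamon, Valentina, and Erik each take 12,000; Pieter's 12,000 share passes to Pieter's issue.
Pieter's share (12,000) is divided into 3 shares of 4,000: Ione, Phaedra, and Marit each take 4,000.

Miko: 48,000; Ione: 4,000; Phaedra: 4,000; Marit: 4,000; Eamon: 12,000; Valentina: 12,000; Erik: 12,000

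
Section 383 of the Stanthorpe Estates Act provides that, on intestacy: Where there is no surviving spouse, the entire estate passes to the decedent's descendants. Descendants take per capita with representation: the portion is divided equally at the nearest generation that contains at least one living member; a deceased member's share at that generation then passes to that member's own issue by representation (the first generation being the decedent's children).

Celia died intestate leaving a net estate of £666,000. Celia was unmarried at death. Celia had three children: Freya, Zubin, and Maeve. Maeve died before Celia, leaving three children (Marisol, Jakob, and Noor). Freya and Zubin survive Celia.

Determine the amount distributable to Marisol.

Marisol receives £74,000.

The entire £666,000 passes to the descendants.
That amount (£666,000) is divided into 3 shares of £222,000: Freya and Zubin each take £222,000; Maeve's £222,000 share passes to Maeve's issue.
Maeve's share (£222,000) is divided into 3 shares of £74,000: Marisol, Jakob, and Noor each take £74,000.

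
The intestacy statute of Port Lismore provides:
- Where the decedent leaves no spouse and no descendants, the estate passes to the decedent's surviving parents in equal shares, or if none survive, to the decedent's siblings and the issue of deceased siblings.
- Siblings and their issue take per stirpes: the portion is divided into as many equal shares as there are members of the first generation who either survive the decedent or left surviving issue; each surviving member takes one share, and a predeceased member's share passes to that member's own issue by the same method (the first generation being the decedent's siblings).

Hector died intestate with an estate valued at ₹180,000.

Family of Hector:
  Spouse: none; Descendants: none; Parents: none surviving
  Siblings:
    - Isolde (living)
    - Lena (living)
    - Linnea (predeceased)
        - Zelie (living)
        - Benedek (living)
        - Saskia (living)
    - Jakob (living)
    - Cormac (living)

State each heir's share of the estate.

The entire ₹180,000 passes to the siblings and their issue.
That amount (₹180,000) is divided into 5 shares of ₹36,000: Isolde, Lena, Jakob, and Cormac each take ₹36,000; Linnea's ₹36,000 share passes to Linnea's issue.
Linnea's share (₹36,000) is divided into 3 shares of ₹12,000: Zelie, Benedek, and Saskia each take ₹12,000.

Isolde: ₹36,000; Lena: ₹36,000; Zelie: ₹12,000; Benedek: ₹12,000; Saskia: ₹12,000; Jakob: ₹36,000; Cormac: ₹36,000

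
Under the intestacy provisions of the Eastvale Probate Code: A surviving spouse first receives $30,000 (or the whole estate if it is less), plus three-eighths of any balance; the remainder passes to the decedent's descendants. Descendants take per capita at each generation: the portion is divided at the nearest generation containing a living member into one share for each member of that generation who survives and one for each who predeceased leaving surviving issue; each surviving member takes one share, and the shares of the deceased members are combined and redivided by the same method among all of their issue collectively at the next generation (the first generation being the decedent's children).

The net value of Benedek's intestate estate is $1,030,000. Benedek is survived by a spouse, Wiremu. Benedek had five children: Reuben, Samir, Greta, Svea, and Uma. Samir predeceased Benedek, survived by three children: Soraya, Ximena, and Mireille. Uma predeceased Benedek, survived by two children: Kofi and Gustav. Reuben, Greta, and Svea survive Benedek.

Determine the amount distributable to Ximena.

Wiremu first takes $30,000, leaving a balance of $1,000,000. Wiremu then takes three-eighths of the balance ($375,000), for a total of $405,000. The remaining $625,000 passes to the descendants.
The descendants' portion ($625,000) is divided at the children's generation into 5 shares of $125,000. Reuben, Greta, and Svea each take $125,000. The 2 shares of the deceased (Samir and Uma) are combined into a pool of $250,000.
That pool ($250,000) is divided at the grandchildren's generation equally among Soraya, Ximena, Mireille, Kofi, and Gustav: $50,000 each.

Ximena receives $50,000.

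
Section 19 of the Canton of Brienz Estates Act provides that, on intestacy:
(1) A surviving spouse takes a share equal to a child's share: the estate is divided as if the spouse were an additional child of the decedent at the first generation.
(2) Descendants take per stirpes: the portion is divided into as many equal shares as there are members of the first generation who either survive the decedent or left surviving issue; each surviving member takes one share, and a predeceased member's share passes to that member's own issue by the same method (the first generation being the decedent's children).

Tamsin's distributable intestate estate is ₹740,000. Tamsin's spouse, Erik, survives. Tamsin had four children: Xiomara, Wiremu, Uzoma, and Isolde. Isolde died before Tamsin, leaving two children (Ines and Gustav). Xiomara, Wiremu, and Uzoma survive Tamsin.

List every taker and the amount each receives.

The spouse counts as an additional share at the children's level, so there are 5 primary shares of ₹148,000. Erik takes one such share (₹148,000).
The children's combined portion (₹592,000) is divided into 4 shares of ₹148,000: Xiomara, Wiremu, and Uzoma each take ₹148,000; Isolde's ₹148,000 share passes to Isolde's issue.
Isolde's share (₹148,000) is divided into 2 shares of ₹74,000: Ines and Gustav each take ₹74,000.

Erik: ₹148,000; Xiomara: ₹148,000; Wiremu: ₹148,000; Uzoma: ₹148,000; Ines: ₹74,000; Gustav: ₹74,000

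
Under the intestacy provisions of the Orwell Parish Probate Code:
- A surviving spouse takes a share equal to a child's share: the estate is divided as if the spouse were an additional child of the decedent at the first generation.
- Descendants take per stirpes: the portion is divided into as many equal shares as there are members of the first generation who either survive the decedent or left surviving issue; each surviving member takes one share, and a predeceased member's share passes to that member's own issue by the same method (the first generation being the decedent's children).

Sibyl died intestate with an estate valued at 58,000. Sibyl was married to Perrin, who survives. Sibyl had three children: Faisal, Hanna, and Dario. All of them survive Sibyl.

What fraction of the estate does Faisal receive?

The spouse counts as an additional share at the children's level, so there are 4 primary shares of 14,500. Perrin takes one such share (14,500).
The children's combined portion (43,500) is divided into 3 shares of 14,500: Faisal, Hanna, and Dario each take 14,500.

Faisal receives 1/4 of the estate.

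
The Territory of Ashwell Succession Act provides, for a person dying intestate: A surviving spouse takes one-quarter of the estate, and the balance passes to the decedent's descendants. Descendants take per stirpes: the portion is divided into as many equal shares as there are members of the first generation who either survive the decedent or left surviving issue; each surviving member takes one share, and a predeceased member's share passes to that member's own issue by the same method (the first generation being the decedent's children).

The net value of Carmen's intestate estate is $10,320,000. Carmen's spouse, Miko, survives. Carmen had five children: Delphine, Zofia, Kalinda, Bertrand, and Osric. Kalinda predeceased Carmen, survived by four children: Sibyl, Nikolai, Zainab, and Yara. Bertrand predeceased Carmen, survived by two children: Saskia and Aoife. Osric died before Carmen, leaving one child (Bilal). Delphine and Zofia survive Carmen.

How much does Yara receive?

Yara receives $387,000.

Miko takes one-quarter of $10,320,000 = $2,580,000. The remaining $7,740,000 passes to the descendants.
The descendants' portion ($7,740,000) is divided into 5 shares of $1,548,000: Delphine and Zofia each take $1,548,000; Kalinda's $1,548,000 share passes to Kalinda's issue; Bertrand's $1,548,000 share passes to Bertrand's issue; Osric's $1,548,000 share passes to Osric's issue.
Kalinda's share ($1,548,000) is divided into 4 shares of $387,000: Sibyl, Nikolai, Zainab, and Yara each take $387,000.
Bertrand's share ($1,548,000) is divided into 2 shares of $774,000: Saskia and Aoife each take $774,000.
Osric's share ($1,548,000) passes entirely to Bilal.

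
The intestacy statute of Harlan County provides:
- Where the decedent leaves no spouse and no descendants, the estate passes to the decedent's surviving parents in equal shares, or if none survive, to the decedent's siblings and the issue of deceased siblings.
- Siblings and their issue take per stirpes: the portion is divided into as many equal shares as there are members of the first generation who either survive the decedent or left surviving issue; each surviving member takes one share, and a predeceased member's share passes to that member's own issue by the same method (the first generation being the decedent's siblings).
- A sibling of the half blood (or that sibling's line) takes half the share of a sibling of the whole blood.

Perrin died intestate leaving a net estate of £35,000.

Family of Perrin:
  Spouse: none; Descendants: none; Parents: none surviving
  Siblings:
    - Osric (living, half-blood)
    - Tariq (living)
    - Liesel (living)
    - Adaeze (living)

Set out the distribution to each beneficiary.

Osric: £5,000; Tariq: £10,000; Liesel: £10,000; Adaeze: £10,000

The entire £35,000 passes to the siblings and their issue.
Counting each half-blood sibling's line as half a unit, there are 7/2 units in £35,000, so one unit is £10,000. Whole-blood lines (Tariq, Liesel, and Adaeze) take £10,000 each; half-blood lines (Osric) take £5,000 each.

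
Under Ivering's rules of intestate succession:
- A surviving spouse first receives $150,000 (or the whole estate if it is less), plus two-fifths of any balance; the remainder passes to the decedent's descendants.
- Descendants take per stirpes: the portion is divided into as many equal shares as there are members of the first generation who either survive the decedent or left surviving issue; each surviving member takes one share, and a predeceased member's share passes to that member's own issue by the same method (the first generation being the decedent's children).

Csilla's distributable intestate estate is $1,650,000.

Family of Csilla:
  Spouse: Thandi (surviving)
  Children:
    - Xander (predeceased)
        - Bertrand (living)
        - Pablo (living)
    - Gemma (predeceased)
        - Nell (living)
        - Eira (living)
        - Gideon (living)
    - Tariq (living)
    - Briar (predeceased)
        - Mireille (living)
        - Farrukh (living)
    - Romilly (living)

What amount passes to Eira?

Eira receives $60,000.

Thandi first takes $150,000, leaving a balance of $1,500,000. Thandi then takes two-fifths of the balance ($600,000), for a total of $750,000. The remaining $900,000 passes to the descendants.
The descendants' portion ($900,000) is divided into 5 shares of $180,000: Tariq and Romilly each take $180,000; Xander's $180,000 share passes to Xander's issue; Gemma's $180,000 share passes to Gemma's issue; Briar's $180,000 share passes to Briar's issue.
Xander's share ($180,000) is divided into 2 shares of $90,000: Bertrand and Pablo each take $90,000.
Gemma's share ($180,000) is divided into 3 shares of $60,000: Nell, Eira, and Gideon each take $60,000.
Briar's share ($180,000) is divided into 2 shares of $90,000: Mireille and Farrukh each take $90,000.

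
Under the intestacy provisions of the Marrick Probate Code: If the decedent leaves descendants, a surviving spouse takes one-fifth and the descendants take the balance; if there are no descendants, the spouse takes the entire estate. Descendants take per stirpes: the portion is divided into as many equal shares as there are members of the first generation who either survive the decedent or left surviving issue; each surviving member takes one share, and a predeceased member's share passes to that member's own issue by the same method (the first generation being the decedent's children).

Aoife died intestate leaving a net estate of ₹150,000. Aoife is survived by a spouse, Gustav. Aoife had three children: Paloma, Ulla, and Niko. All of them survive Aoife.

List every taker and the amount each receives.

Gustav takes one-fifth of ₹150,000 = ₹30,000. The remaining ₹120,000 passes to the descendants.
The descendants' portion (₹120,000) is divided into 3 shares of ₹40,000: Paloma, Ulla, and Niko each take ₹40,000.

Gustav: ₹30,000; Paloma: ₹40,000; Ulla: ₹40,000; Niko: ₹40,000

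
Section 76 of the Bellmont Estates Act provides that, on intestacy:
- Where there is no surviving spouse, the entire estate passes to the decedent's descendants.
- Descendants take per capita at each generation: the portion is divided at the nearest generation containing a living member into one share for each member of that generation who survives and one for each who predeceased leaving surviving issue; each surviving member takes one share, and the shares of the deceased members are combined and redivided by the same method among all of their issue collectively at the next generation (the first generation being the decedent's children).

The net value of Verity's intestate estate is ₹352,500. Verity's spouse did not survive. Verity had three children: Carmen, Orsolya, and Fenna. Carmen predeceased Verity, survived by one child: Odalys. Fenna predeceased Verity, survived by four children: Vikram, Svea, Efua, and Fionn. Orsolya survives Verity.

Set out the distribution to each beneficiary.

The entire ₹352,500 passes to the descendants.
That amount (₹352,500) is divided at the children's generation into 3 shares of ₹117,500. Orsolya takes ₹117,500. The 2 shares of the deceased (Carmen and Fenna) are combined into a pool of ₹235,000.
That pool (₹235,000) is divided at the grandchildren's generation equally among Odalys, Vikram, Svea, Efua, and Fionn: ₹47,000 each.

Odalys: ₹47,000; Orsolya: ₹117,500; Vikram: ₹47,000; Svea: ₹47,000; Efua: ₹47,000; Fionn: ₹47,000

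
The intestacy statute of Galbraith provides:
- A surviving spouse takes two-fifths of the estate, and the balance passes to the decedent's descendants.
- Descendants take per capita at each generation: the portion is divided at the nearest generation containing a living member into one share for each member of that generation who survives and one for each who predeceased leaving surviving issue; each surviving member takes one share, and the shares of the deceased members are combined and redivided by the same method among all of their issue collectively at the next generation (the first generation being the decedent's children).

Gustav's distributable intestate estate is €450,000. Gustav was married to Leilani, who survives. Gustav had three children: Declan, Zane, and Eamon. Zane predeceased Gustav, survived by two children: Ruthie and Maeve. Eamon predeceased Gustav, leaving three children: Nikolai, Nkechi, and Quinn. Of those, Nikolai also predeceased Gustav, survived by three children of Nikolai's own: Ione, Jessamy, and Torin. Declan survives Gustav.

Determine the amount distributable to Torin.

Leilani takes two-fifths of €450,000 = €180,000. The remaining €270,000 passes to the descendants.
The descendants' portion (€270,000) is divided at the children's generation into 3 shares of €90,000. Declan takes €90,000. The 2 shares of the deceased (Zane and Eamon) are combined into a pool of €180,000.
That pool (€180,000) is divided at the grandchildren's generation into 5 shares of €36,000. Ruthie, Maeve, Nkechi, and Quinn each take €36,000. The remaining share for the deceased Nikolai (€36,000) is carried to the next generation.
That pool (€36,000) is divided at the great-grandchildren's generation equally among Ione, Jessamy, and Torin: €12,000 each.

Torin receives €12,000.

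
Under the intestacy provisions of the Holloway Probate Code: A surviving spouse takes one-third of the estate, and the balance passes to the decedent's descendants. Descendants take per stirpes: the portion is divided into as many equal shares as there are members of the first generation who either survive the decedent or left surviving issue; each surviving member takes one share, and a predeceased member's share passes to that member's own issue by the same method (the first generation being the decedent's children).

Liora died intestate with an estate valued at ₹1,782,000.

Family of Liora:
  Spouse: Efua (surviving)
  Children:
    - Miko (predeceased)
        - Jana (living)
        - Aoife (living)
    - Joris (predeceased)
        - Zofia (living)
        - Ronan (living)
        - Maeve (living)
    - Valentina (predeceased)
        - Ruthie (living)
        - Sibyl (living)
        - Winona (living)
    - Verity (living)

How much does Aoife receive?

Efua takes one-third of ₹1,782,000 = ₹594,000. The remaining ₹1,188,000 passes to the descendants.
The descendants' portion (₹1,188,000) is divided into 4 shares of ₹297,000: Verity takes ₹297,000; Miko's ₹297,000 share passes to Miko's issue; Joris's ₹297,000 share passes to Joris's issue; Valentina's ₹297,000 share passes to Valentina's issue.
Miko's share (₹297,000) is divided into 2 shares of ₹148,500: Jana and Aoife each take ₹148,500.
Joris's share (₹297,000) is divided into 3 shares of ₹99,000: Zofia, Ronan, and Maeve each take ₹99,000.
Valentina's share (₹297,000) is divided into 3 shares of ₹99,000: Ruthie, Sibyl, and Winona each take ₹99,000.

Aoife receives ₹148,500.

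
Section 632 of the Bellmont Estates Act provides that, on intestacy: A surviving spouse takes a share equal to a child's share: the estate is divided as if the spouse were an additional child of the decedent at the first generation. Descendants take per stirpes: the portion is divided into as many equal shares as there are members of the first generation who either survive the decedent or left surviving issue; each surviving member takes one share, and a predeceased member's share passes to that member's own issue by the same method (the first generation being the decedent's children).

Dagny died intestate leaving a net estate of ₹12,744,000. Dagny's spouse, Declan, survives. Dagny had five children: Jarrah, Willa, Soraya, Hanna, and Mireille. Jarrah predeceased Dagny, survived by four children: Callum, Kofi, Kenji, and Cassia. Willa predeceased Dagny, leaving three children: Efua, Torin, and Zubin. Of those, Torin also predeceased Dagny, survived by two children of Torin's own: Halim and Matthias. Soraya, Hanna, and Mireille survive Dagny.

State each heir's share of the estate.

The spouse counts as an additional share at the children's level, so there are 6 primary shares of ₹2,124,000. Declan takes one such share (₹2,124,000).
The children's combined portion (₹10,620,000) is divided into 5 shares of ₹2,124,000: Soraya, Hanna, and Mireille each take ₹2,124,000; Jarrah's ₹2,124,000 share passes to Jarrah's issue; Willa's ₹2,124,000 share passes to Willa's issue.
Jarrah's share (₹2,124,000) is divided into 4 shares of ₹531,000: Callum, Kofi, Kenji, and Cassia each take ₹531,000.
Willa's share (₹2,124,000) is divided into 3 shares of ₹708,000: Efua and Zubin each take ₹708,000; Torin's ₹708,000 share passes to Torin's issue.
Torin's share (₹708,000) is divided into 2 shares of ₹354,000: Halim and Matthias each take ₹354,000.

Declan: ₹2,124,000; Callum: ₹531,000; Kofi: ₹531,000; Kenji: ₹531,000; Cassia: ₹531,000; Efua: ₹708,000; Halim: ₹354,000; Matthias: ₹354,000; Zubin: ₹708,000; Soraya: ₹2,124,000; Hanna: ₹2,124,000; Mireille: ₹2,124,000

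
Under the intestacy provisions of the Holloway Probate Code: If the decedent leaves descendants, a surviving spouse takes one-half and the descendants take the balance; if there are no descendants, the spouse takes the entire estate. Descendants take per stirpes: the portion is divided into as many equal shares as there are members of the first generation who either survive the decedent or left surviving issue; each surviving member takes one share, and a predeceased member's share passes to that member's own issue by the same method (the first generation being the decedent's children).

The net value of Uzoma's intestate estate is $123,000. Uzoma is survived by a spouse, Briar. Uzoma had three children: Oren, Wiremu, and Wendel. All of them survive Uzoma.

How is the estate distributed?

Briar: $61,500; Oren: $20,500; Wiremu: $20,500; Wendel: $20,500

Briar takes one-half of $123,000 = $61,500. The remaining $61,500 passes to the descendants.
The descendants' portion ($61,500) is divided into 3 shares of $20,500: Oren, Wiremu, and Wendel each take $20,500.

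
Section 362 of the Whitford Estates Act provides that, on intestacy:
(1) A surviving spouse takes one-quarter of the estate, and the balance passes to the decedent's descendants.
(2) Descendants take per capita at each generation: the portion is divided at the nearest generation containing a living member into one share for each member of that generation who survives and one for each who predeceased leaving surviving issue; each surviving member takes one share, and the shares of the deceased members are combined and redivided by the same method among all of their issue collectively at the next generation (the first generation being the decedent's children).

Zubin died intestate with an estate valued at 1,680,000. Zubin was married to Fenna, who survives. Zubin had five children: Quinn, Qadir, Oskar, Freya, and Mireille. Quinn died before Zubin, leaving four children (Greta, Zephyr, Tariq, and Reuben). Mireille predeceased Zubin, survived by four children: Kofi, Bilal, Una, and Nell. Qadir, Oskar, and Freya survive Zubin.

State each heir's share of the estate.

Fenna takes one-quarter of 1,680,000 = 420,000. The remaining 1,260,000 passes to the descendants.
The descendants' portion (1,260,000) is divided at the children's generation into 5 shares of 252,000. Qadir, Oskar, and Freya each take 252,000. The 2 shares of the deceased (Quinn and Mireille) are combined into a pool of 504,000.
That pool (504,000) is divided at the grandchildren's generation equally among Greta, Zephyr, Tariq, Reuben, Kofi, Bilal, Una, and Nell: 63,000 each.

Fenna: 420,000; Greta: 63,000; Zephyr: 63,000; Tariq: 63,000; Reuben: 63,000; Qadir: 252,000; Oskar: 252,000; Freya: 252,000; Kofi: 63,000; Bilal: 63,000; Una: 63,000; Nell: 63,000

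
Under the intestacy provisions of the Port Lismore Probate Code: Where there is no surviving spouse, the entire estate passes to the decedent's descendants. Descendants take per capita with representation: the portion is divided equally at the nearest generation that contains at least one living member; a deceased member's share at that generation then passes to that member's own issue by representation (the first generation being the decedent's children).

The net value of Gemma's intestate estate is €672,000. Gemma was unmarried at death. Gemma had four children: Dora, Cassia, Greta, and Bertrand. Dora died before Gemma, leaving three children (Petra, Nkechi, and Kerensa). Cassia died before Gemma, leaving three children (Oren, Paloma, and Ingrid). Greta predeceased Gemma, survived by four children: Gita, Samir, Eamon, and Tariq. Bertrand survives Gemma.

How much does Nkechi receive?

The entire €672,000 passes to the descendants.
That amount (€672,000) is divided into 4 shares of €168,000: Bertrand takes €168,000; Dora's €168,000 share passes to Dora's issue; Cassia's €168,000 share passes to Cassia's issue; Greta's €168,000 share passes to Greta's issue.
Dora's share (€168,000) is divided into 3 shares of €56,000: Petra, Nkechi, and Kerensa each take €56,000.
Cassia's share (€168,000) is divided into 3 shares of €56,000: Oren, Paloma, and Ingrid each take €56,000.
Greta's share (€168,000) is divided into 4 shares of €42,000: Gita, Samir, Eamon, and Tariq each take €42,000.

Nkechi receives €56,000.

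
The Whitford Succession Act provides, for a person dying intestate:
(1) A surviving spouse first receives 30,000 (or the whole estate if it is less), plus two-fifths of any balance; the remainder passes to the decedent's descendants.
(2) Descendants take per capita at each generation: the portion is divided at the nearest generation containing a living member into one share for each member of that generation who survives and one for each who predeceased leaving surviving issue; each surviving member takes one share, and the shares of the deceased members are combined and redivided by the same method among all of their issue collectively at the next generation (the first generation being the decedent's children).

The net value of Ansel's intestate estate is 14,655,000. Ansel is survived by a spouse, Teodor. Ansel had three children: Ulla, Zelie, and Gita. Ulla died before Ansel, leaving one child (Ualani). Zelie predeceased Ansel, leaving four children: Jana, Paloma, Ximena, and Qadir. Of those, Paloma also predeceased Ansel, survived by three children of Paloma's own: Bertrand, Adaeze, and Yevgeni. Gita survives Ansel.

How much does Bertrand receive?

Bertrand receives 390,000.

Teodor first takes 30,000, leaving a balance of 14,625,000. Teodor then takes two-fifths of the balance (5,850,000), for a total of 5,880,000. The remaining 8,775,000 passes to the descendants.
The descendants' portion (8,775,000) is divided at the children's generation into 3 shares of 2,925,000. Gita takes 2,925,000. The 2 shares of the deceased (Ulla and Zelie) are combined into a pool of 5,850,000.
That pool (5,850,000) is divided at the grandchildren's generation into 5 shares of 1,170,000. Ualani, Jana, Ximena, and Qadir each take 1,170,000. The remaining share for the deceased Paloma (1,170,000) is carried to the next generation.
That pool (1,170,000) is divided at the great-grandchildren's generation equally among Bertrand, Adaeze, and Yevgeni: 390,000 each.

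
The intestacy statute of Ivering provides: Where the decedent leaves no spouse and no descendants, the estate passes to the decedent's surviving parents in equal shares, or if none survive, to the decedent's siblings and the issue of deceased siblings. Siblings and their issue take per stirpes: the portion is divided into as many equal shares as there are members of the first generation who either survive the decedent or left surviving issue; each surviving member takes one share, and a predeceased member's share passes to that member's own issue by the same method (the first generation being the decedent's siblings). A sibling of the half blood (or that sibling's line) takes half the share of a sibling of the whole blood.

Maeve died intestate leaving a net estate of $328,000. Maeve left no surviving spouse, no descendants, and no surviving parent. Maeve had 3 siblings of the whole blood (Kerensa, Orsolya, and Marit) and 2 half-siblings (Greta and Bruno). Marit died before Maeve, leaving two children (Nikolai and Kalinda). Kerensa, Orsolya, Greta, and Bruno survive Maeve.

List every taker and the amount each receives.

Kerensa: $82,000; Orsolya: $82,000; Nikolai: $41,000; Kalinda: $41,000; Greta: $41,000; Bruno: $41,000

The entire $328,000 passes to the siblings and their issue.
Counting each half-blood sibling's line as half a unit, there are 4 units in $328,000, so one unit is $82,000. Whole-blood lines (Kerensa, Orsolya, and Marit) take $82,000 each; half-blood lines (Greta and Bruno) take $41,000 each.
Marit's share ($82,000) is divided into 2 shares of $41,000: Nikolai and Kalinda each take $41,000.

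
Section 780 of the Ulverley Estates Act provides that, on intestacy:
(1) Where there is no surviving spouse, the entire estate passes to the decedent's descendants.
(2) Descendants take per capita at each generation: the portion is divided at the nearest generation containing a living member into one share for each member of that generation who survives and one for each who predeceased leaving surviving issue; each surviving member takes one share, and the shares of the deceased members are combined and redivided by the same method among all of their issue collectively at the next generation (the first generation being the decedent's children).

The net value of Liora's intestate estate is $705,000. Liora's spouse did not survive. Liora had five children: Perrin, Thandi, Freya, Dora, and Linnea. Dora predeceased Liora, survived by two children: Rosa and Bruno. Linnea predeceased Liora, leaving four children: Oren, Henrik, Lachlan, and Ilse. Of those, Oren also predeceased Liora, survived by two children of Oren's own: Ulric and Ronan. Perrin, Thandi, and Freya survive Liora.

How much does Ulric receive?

Ulric receives $23,500.

The entire $705,000 passes to the descendants.
That amount ($705,000) is divided at the children's generation into 5 shares of $141,000. Perrin, Thandi, and Freya each take $141,000. The 2 shares of the deceased (Dora and Linnea) are combined into a pool of $282,000.
That pool ($282,000) is divided at the grandchildren's generation into 6 shares of $47,000. Rosa, Bruno, Henrik, Lachlan, and Ilse each take $47,000. The remaining share for the deceased Oren ($47,000) is carried to the next generation.
That pool ($47,000) is divided at the great-grandchildren's generation equally among Ulric and Ronan: $23,500 each.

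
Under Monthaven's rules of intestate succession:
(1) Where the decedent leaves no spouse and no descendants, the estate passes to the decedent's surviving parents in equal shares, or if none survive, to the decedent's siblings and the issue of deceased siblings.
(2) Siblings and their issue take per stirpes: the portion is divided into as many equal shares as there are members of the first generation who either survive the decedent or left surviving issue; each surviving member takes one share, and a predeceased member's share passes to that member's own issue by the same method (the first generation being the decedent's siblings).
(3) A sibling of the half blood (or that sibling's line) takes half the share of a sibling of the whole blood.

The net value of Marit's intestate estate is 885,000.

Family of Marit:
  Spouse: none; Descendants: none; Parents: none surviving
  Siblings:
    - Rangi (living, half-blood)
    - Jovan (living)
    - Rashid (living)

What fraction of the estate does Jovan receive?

Jovan receives 2/5 of the estate.

The entire 885,000 passes to the siblings and their issue.
Counting each half-blood sibling's line as half a unit, there are 5/2 units in 885,000, so one unit is 354,000. Whole-blood lines (Jovan and Rashid) take 354,000 each; half-blood lines (Rangi) take 177,000 each.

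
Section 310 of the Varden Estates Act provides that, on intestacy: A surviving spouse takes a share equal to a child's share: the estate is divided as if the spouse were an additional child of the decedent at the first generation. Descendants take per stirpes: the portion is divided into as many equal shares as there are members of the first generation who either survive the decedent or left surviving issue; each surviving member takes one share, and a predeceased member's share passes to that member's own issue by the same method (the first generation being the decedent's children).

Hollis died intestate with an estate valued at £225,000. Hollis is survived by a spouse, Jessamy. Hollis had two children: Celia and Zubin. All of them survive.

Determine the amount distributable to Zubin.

Zubin receives £75,000.

The spouse counts as an additional share at the children's level, so there are 3 primary shares of £75,000. Jessamy takes one such share (£75,000).
The children's combined portion (£150,000) is divided into 2 shares of £75,000: Celia and Zubin each take £75,000.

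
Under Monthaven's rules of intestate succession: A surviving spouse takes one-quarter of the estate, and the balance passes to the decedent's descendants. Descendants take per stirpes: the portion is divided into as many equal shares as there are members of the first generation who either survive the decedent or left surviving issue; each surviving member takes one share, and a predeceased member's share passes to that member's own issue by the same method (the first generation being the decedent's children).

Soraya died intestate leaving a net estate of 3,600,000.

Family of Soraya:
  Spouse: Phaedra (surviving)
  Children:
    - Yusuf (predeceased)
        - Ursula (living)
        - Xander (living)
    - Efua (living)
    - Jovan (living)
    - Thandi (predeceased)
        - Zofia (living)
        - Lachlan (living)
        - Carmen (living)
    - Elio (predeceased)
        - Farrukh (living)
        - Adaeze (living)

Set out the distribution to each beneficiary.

Phaedra: 900,000; Ursula: 270,000; Xander: 270,000; Efua: 540,000; Jovan: 540,000; Zofia: 180,000; Lachlan: 180,000; Carmen: 180,000; Farrukh: 270,000; Adaeze: 270,000

Phaedra takes one-quarter of 3,600,000 = 900,000. The remaining 2,700,000 passes to the descendants.
The descendants' portion (2,700,000) is divided into 5 shares of 540,000: Efua and Jovan each take 540,000; Yusuf's 540,000 share passes to Yusuf's issue; Thandi's 540,000 share passes to Thandi's issue; Elio's 540,000 share passes to Elio's issue.
Yusuf's share (540,000) is divided into 2 shares of 270,000: Ursula and Xander each take 270,000.
Thandi's share (540,000) is divided into 3 shares of 180,000: Zofia, Lachlan, and Carmen each take 180,000.
Elio's share (540,000) is divided into 2 shares of 270,000: Farrukh and Adaeze each take 270,000.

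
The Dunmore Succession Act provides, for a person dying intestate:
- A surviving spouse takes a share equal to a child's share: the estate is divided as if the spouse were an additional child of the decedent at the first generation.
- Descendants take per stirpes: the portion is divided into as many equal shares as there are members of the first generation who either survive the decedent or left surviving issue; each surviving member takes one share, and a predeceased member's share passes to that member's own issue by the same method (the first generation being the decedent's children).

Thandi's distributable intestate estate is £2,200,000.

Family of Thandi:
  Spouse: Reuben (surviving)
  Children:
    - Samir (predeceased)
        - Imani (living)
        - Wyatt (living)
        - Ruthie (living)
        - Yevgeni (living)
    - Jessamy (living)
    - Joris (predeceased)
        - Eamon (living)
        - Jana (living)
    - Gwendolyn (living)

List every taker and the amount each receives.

The spouse counts as an additional share at the children's level, so there are 5 primary shares of £440,000. Reuben takes one such share (£440,000).
The children's combined portion (£1,760,000) is divided into 4 shares of £440,000: Jessamy and Gwendolyn each take £440,000; Samir's £440,000 share passes to Samir's issue; Joris's £440,000 share passes to Joris's issue.
Samir's share (£440,000) is divided into 4 shares of £110,000: Imani, Wyatt, Ruthie, and Yevgeni each take £110,000.
Joris's share (£440,000) is divided into 2 shares of £220,000: Eamon and Jana each take £220,000.

Reuben: £440,000; Imani: £110,000; Wyatt: £110,000; Ruthie: £110,000; Yevgeni: £110,000; Jessamy: £440,000; Eamon: £220,000; Jana: £220,000; Gwendolyn: £440,000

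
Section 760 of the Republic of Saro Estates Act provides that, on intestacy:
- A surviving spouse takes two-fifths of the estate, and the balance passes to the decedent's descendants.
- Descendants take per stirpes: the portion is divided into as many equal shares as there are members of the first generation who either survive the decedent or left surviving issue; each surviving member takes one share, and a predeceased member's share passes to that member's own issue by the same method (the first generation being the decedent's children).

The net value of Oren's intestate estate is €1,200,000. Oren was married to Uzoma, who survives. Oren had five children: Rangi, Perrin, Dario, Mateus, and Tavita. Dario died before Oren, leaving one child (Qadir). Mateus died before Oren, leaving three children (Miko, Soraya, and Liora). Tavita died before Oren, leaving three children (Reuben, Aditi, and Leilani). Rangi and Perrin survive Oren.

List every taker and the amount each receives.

Uzoma takes two-fifths of €1,200,000 = €480,000. The remaining €720,000 passes to the descendants.
The descendants' portion (€720,000) is divided into 5 shares of €144,000: Rangi and Perrin each take €144,000; Dario's €144,000 share passes to Dario's issue; Mateus's €144,000 share passes to Mateus's issue; Tavita's €144,000 share passes to Tavita's issue.
Dario's share (€144,000) passes entirely to Qadir.
Mateus's share (€144,000) is divided into 3 shares of €48,000: Miko, Soraya, and Liora each take €48,000.
Tavita's share (€144,000) is divided into 3 shares of €48,000: Reuben, Aditi, and Leilani each take €48,000.

Uzoma: €480,000; Rangi: €144,000; Perrin: €144,000; Qadir: €144,000; Miko: €48,000; Soraya: €48,000; Liora: €48,000; Reuben: €48,000; Aditi: €48,000; Leilani: €48,000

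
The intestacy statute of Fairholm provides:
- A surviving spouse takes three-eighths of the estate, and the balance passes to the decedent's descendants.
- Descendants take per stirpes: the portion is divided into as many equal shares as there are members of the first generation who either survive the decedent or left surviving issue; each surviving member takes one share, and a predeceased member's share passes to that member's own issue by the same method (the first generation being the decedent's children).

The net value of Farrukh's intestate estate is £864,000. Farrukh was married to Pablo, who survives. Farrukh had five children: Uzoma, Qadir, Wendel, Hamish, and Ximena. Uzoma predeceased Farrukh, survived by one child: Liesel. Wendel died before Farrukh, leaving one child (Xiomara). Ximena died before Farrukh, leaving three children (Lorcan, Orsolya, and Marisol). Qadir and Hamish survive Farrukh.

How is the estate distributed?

Pablo takes three-eighths of £864,000 = £324,000. The remaining £540,000 passes to the descendants.
The descendants' portion (£540,000) is divided into 5 shares of £108,000: Qadir and Hamish each take £108,000; Uzoma's £108,000 share passes to Uzoma's issue; Wendel's £108,000 share passes to Wendel's issue; Ximena's £108,000 share passes to Ximena's issue.
Uzoma's share (£108,000) passes entirely to Liesel.
Wendel's share (£108,000) passes entirely to Xiomara.
Ximena's share (£108,000) is divided into 3 shares of £36,000: Lorcan, Orsolya, and Marisol each take £36,000.

Pablo: £324,000; Liesel: £108,000; Qadir: £108,000; Xiomara: £108,000; Hamish: £108,000; Lorcan: £36,000; Orsolya: £36,000; Marisol: £36,000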